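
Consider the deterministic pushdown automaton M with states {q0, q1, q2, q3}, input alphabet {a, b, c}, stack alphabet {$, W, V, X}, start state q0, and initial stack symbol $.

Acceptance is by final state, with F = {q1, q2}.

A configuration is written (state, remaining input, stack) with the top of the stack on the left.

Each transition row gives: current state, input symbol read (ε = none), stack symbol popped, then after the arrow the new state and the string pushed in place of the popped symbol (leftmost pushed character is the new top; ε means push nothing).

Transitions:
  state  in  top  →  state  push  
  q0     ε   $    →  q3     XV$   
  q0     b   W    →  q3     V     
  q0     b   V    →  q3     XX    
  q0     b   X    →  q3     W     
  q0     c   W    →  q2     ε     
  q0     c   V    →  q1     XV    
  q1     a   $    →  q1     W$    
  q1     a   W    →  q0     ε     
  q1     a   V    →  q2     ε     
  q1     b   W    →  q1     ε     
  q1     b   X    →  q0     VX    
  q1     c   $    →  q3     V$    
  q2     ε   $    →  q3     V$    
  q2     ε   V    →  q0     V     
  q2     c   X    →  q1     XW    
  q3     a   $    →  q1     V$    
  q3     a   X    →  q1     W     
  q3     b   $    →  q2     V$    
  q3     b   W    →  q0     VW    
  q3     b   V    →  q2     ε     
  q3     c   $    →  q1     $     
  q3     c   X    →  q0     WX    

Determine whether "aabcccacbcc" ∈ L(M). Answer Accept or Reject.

(q0, aabcccacbcc, $)
  ε-move, top $: go to q3, push XV$ → (q3, aabcccacbcc, XV$)
  read a, top X: go to q1, push W → (q1, abcccacbcc, WV$)
  read a, top W: go to q0, push ε → (q0, bcccacbcc, V$)
  read b, top V: go to q3, push XX → (q3, cccacbcc, XX$)
  read c, top X: go to q0, push WX → (q0, ccacbcc, WXX$)
  read c, top W: go to q2, push ε → (q2, cacbcc, XX$)
  read c, top X: go to q1, push XW → (q1, acbcc, XWX$)
No transition applies at (q1, acbcc, XWX$); input not fully consumed.

Reject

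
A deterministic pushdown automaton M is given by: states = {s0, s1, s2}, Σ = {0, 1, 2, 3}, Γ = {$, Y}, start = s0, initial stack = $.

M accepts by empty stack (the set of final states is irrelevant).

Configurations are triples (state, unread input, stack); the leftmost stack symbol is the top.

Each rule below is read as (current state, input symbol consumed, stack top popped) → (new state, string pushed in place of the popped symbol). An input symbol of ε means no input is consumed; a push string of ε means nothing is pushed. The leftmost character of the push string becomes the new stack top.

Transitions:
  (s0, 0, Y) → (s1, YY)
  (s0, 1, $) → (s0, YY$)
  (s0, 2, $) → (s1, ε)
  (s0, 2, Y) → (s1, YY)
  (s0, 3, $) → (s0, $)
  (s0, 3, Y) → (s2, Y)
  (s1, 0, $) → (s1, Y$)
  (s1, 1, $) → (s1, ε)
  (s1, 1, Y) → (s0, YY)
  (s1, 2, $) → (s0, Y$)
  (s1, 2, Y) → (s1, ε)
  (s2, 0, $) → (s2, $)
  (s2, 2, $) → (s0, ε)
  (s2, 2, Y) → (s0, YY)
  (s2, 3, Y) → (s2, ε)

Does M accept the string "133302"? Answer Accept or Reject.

Accept

(s0, 133302, $) ⊢ (s0, 33302, YY$) ⊢ (s2, 3302, YY$) ⊢ (s2, 302, Y$) ⊢ (s2, 02, $) ⊢ (s2, 2, $) ⊢ (s0, ε, ε)
All input consumed and the stack is empty.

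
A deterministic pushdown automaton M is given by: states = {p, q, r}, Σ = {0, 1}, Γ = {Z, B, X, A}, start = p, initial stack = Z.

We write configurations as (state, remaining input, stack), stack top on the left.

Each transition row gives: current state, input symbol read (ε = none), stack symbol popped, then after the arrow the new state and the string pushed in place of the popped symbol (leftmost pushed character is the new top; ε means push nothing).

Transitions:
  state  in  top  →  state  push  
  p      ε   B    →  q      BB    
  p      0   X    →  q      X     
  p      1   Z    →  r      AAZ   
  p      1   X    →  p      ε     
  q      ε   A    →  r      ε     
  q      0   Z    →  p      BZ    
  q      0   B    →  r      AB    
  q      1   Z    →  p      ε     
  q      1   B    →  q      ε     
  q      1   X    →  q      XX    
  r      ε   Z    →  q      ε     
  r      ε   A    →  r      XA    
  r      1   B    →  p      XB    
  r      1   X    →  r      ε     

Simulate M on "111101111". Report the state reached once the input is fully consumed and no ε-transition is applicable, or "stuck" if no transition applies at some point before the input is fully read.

stuck

(p, 111101111, Z)
  read 1, top Z: go to r, push AAZ → (r, 11101111, AAZ)
  ε-move, top A: go to r, push XA → (r, 11101111, XAAZ)
  read 1, top X: go to r, push ε → (r, 1101111, AAZ)
  ε-move, top A: go to r, push XA → (r, 1101111, XAAZ)
  read 1, top X: go to r, push ε → (r, 101111, AAZ)
  ε-move, top A: go to r, push XA → (r, 101111, XAAZ)
  read 1, top X: go to r, push ε → (r, 01111, AAZ)
  ε-move, top A: go to r, push XA → (r, 01111, XAAZ)
No transition for (r, 0, top X); M blocks with input 01111 remaining.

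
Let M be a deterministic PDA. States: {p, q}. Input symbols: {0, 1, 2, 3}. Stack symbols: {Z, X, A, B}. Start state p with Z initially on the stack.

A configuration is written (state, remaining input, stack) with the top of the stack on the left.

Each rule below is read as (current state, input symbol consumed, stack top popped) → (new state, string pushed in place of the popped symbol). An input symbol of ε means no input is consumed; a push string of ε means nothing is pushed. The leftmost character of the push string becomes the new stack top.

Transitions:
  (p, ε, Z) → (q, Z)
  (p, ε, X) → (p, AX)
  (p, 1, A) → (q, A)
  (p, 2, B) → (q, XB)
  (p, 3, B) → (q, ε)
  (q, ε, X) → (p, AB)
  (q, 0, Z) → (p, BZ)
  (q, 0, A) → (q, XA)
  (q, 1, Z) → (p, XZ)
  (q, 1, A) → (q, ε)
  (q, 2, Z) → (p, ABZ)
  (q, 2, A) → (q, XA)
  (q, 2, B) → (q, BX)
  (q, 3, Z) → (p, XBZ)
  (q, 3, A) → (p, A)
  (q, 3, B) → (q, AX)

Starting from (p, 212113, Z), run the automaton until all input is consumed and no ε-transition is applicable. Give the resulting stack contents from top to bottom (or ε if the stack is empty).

(p, 212113, Z)
  ε-move, top Z: go to q, push Z → (q, 212113, Z)
  read 2, top Z: go to p, push ABZ → (p, 12113, ABZ)
  read 1, top A: go to q, push A → (q, 2113, ABZ)
  read 2, top A: go to q, push XA → (q, 113, XABZ)
  ε-move, top X: go to p, push AB → (p, 113, ABABZ)
  read 1, top A: go to q, push A → (q, 13, ABABZ)
  read 1, top A: go to q, push ε → (q, 3, BABZ)
  read 3, top B: go to q, push AX → (q, ε, AXABZ)
All input consumed in state q with stack AXABZ.

AXABZ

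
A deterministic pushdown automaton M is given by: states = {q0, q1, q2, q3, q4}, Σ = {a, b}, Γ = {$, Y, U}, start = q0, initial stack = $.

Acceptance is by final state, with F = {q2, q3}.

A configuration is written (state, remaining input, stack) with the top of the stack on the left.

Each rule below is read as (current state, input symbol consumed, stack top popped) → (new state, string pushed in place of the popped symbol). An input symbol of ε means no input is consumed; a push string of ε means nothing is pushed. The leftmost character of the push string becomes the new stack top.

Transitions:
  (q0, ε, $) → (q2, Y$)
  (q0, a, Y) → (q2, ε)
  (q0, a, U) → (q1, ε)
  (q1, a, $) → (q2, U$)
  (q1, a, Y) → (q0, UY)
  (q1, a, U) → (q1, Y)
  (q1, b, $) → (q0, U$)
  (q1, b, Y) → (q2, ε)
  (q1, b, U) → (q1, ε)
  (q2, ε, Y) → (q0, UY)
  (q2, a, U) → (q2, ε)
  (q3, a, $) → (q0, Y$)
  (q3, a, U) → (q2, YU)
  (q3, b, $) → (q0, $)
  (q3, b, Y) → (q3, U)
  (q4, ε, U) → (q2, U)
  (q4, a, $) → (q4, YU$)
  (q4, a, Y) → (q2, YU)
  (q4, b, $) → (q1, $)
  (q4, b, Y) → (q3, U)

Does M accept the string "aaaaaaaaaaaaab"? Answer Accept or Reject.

Accept

(q0, aaaaaaaaaaaaab, $) ⊢ (q2, aaaaaaaaaaaaab, Y$) ⊢ (q0, aaaaaaaaaaaaab, UY$) ⊢ (q1, aaaaaaaaaaaab, Y$) ⊢ (q0, aaaaaaaaaaab, UY$) ⊢ (q1, aaaaaaaaaab, Y$) ⊢ (q0, aaaaaaaaab, UY$) ⊢ (q1, aaaaaaaab, Y$) ⊢ (q0, aaaaaaab, UY$) ⊢ (q1, aaaaaab, Y$) ⊢ (q0, aaaaab, UY$) ⊢ (q1, aaaab, Y$) ⊢ (q0, aaab, UY$) ⊢ (q1, aab, Y$) ⊢ (q0, ab, UY$) ⊢ (q1, b, Y$) ⊢ (q2, ε, $)
All input consumed; state q2 ∈ F.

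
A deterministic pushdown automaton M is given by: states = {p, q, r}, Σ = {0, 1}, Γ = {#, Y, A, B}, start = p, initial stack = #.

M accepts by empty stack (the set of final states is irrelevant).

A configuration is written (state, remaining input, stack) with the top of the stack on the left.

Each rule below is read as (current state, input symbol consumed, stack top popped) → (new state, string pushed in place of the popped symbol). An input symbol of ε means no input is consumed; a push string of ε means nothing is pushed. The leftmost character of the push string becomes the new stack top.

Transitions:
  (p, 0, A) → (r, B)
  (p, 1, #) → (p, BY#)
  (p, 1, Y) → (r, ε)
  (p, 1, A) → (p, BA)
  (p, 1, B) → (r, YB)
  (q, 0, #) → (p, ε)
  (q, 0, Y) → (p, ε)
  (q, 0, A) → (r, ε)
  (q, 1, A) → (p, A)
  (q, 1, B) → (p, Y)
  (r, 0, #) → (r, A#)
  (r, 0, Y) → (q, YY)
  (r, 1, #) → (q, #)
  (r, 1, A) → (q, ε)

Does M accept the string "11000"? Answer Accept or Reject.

Reject

(p, 11000, #) ⊢ (p, 1000, BY#) ⊢ (r, 000, YBY#) ⊢ (q, 00, YYBY#) ⊢ (p, 0, YBY#)
No transition applies at (p, 0, YBY#); input not fully consumed.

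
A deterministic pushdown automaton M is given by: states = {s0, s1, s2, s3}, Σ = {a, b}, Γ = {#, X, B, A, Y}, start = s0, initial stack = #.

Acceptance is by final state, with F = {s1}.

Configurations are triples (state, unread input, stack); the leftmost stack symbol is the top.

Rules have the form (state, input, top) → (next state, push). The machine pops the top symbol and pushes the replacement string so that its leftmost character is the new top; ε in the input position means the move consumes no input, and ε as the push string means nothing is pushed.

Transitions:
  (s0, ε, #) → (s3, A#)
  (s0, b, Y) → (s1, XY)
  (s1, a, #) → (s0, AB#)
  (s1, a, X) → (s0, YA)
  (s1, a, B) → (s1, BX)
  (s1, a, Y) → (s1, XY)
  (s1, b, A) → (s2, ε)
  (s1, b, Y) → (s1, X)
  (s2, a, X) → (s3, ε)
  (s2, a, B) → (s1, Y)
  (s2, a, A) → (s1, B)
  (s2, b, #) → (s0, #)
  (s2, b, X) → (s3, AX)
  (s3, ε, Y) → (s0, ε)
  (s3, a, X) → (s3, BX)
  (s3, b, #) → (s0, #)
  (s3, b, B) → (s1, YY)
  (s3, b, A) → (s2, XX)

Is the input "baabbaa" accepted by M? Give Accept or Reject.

(s0, baabbaa, #)
  ε-move, top #: go to s3, push A# → (s3, baabbaa, A#)
  read b, top A: go to s2, push XX → (s2, aabbaa, XX#)
  read a, top X: go to s3, push ε → (s3, abbaa, X#)
  read a, top X: go to s3, push BX → (s3, bbaa, BX#)
  read b, top B: go to s1, push YY → (s1, baa, YYX#)
  read b, top Y: go to s1, push X → (s1, aa, XYX#)
  read a, top X: go to s0, push YA → (s0, a, YAYX#)
No transition applies at (s0, a, YAYX#); input not fully consumed.

Reject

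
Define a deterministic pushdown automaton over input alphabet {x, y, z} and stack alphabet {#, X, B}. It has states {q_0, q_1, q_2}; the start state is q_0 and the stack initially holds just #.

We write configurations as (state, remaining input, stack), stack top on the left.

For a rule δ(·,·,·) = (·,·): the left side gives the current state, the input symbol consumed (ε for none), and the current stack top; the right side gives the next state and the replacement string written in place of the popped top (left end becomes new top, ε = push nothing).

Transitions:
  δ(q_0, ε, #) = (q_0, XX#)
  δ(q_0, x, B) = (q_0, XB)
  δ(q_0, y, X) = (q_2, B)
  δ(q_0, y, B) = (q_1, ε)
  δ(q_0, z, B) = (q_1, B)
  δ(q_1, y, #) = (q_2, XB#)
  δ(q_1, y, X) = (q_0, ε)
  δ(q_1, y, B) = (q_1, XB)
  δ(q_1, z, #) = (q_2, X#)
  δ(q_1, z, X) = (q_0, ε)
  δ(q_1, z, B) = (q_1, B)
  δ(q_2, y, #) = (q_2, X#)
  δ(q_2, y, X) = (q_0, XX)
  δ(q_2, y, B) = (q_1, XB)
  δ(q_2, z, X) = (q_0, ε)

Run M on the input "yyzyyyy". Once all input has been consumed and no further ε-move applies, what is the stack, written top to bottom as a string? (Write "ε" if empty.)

XBX#

(q_0, yyzyyyy, #)
  ε-move, top #: go to q_0, push XX# → (q_0, yyzyyyy, XX#)
  read y, top X: go to q_2, push B → (q_2, yzyyyy, BX#)
  read y, top B: go to q_1, push XB → (q_1, zyyyy, XBX#)
  read z, top X: go to q_0, push ε → (q_0, yyyy, BX#)
  read y, top B: go to q_1, push ε → (q_1, yyy, X#)
  read y, top X: go to q_0, push ε → (q_0, yy, #)
  ε-move, top #: go to q_0, push XX# → (q_0, yy, XX#)
  read y, top X: go to q_2, push B → (q_2, y, BX#)
  read y, top B: go to q_1, push XB → (q_1, ε, XBX#)
All input consumed in state q_1 with stack XBX#.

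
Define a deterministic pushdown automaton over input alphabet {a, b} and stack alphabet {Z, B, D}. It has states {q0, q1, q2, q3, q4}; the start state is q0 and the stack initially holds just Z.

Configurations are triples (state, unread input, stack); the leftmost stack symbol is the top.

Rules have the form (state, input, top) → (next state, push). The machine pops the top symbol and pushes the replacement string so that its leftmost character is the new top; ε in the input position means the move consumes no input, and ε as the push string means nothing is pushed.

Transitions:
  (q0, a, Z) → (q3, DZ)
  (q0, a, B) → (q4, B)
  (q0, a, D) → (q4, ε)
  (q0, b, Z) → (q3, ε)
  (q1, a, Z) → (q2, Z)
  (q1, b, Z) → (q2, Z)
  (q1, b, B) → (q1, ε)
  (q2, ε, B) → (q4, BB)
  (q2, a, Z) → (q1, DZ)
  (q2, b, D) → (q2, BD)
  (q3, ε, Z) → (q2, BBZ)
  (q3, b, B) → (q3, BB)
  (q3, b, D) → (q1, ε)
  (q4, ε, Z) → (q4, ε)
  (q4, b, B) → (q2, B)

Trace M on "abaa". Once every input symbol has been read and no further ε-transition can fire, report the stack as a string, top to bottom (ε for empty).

DZ

(q0, abaa, Z)
  read a, top Z: go to q3, push DZ → (q3, baa, DZ)
  read b, top D: go to q1, push ε → (q1, aa, Z)
  read a, top Z: go to q2, push Z → (q2, a, Z)
  read a, top Z: go to q1, push DZ → (q1, ε, DZ)
All input consumed in state q1 with stack DZ.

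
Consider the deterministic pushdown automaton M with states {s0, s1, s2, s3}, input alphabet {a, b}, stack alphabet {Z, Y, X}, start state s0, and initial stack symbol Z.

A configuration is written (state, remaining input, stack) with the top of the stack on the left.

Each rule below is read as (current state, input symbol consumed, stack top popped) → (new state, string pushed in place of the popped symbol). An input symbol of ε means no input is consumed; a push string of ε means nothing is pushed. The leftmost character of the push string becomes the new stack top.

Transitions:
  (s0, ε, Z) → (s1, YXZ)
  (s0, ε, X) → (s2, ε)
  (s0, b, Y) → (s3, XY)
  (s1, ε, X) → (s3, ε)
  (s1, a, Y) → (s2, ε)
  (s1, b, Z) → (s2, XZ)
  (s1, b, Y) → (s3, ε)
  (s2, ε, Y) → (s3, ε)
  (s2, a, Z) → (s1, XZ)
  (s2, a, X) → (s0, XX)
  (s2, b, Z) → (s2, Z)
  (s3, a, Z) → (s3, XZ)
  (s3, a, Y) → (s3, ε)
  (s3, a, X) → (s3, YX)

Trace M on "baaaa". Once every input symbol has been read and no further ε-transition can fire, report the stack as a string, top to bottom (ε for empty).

(s0, baaaa, Z) ⊢ (s1, baaaa, YXZ) ⊢ (s3, aaaa, XZ) ⊢ (s3, aaa, YXZ) ⊢ (s3, aa, XZ) ⊢ (s3, a, YXZ) ⊢ (s3, ε, XZ)
All input consumed in state s3 with stack XZ.

XZ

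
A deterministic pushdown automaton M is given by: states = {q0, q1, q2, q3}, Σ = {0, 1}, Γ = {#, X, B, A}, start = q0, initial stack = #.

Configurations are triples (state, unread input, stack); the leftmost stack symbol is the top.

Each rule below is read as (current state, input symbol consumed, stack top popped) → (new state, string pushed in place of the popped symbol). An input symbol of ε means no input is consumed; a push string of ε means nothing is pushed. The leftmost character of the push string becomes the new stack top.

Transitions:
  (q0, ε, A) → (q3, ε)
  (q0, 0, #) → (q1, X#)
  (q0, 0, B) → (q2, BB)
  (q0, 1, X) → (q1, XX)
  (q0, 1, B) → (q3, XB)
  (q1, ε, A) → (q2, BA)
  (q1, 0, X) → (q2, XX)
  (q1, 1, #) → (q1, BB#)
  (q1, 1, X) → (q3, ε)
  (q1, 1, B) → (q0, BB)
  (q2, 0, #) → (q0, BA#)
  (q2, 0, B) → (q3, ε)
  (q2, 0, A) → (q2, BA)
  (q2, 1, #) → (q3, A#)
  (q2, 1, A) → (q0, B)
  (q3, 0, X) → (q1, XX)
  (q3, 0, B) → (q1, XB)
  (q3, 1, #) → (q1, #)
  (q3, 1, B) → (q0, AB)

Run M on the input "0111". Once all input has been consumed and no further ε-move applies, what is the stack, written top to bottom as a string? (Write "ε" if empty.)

(q0, 0111, #)
  read 0, top #: go to q1, push X# → (q1, 111, X#)
  read 1, top X: go to q3, push ε → (q3, 11, #)
  read 1, top #: go to q1, push # → (q1, 1, #)
  read 1, top #: go to q1, push BB# → (q1, ε, BB#)
All input consumed in state q1 with stack BB#.

BB#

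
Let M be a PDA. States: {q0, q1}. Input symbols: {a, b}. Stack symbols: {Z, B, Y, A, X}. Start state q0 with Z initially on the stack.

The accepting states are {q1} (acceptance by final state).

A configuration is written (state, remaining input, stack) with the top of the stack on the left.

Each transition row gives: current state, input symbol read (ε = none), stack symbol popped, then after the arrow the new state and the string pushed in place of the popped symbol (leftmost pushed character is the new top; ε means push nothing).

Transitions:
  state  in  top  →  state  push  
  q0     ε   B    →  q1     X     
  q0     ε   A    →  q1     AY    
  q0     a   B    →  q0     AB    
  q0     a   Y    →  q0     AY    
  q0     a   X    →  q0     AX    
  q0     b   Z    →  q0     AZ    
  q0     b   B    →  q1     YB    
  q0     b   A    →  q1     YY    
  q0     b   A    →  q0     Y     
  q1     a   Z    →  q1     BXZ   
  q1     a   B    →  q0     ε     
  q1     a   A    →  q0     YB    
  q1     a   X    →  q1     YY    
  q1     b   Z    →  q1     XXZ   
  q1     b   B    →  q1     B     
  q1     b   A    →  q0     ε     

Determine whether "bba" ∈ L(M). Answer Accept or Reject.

One accepting computation: (q0, bba, Z) ⊢ (q0, ba, AZ) ⊢ (q0, a, YZ) ⊢ (q0, ε, AYZ) ⊢ (q1, ε, AYYZ)
All input consumed and state q1 ∈ F.

Accept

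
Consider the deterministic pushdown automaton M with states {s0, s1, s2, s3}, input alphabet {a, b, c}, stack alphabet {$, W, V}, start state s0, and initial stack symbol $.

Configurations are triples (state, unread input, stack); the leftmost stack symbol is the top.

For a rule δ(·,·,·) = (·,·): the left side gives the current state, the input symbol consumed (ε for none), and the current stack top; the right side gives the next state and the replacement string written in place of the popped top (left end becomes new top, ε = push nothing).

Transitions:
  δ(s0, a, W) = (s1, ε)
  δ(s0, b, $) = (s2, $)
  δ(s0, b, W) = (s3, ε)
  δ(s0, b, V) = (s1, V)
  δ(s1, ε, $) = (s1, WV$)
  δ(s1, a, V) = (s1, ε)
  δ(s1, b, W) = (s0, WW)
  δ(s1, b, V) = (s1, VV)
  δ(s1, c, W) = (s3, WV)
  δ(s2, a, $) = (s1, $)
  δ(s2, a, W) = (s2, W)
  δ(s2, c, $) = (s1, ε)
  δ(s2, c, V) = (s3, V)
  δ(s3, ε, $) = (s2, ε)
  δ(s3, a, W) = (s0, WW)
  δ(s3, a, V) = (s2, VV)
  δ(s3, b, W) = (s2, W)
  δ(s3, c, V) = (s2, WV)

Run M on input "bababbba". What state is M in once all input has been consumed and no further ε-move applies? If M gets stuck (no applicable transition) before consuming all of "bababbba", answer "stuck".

s2

(s0, bababbba, $) ⊢ (s2, ababbba, $) ⊢ (s1, babbba, $) ⊢ (s1, babbba, WV$) ⊢ (s0, abbba, WWV$) ⊢ (s1, bbba, WV$) ⊢ (s0, bba, WWV$) ⊢ (s3, ba, WV$) ⊢ (s2, a, WV$) ⊢ (s2, ε, WV$)
All input consumed; M is in state s2.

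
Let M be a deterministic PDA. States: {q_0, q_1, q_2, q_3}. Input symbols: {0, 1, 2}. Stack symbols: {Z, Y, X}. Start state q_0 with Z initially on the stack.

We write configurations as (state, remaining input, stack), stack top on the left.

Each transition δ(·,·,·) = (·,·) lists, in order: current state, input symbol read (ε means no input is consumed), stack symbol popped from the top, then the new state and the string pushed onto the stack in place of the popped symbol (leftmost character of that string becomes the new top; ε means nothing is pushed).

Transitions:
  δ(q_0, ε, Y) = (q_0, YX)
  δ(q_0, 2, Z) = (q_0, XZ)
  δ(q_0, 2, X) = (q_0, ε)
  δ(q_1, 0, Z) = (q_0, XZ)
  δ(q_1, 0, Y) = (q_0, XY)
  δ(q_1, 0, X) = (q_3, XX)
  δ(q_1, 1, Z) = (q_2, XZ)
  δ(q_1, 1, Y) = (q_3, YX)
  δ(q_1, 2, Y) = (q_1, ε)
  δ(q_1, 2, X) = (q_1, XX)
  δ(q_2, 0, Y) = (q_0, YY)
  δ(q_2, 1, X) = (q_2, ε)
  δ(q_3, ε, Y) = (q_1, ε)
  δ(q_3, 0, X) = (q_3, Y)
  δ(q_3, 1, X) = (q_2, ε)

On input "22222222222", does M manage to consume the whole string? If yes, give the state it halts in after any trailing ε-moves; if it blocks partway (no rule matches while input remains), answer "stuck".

q_0

(q_0, 22222222222, Z) ⊢ (q_0, 2222222222, XZ) ⊢ (q_0, 222222222, Z) ⊢ (q_0, 22222222, XZ) ⊢ (q_0, 2222222, Z) ⊢ (q_0, 222222, XZ) ⊢ (q_0, 22222, Z) ⊢ (q_0, 2222, XZ) ⊢ (q_0, 222, Z) ⊢ (q_0, 22, XZ) ⊢ (q_0, 2, Z) ⊢ (q_0, ε, XZ)
All input consumed; M is in state q_0.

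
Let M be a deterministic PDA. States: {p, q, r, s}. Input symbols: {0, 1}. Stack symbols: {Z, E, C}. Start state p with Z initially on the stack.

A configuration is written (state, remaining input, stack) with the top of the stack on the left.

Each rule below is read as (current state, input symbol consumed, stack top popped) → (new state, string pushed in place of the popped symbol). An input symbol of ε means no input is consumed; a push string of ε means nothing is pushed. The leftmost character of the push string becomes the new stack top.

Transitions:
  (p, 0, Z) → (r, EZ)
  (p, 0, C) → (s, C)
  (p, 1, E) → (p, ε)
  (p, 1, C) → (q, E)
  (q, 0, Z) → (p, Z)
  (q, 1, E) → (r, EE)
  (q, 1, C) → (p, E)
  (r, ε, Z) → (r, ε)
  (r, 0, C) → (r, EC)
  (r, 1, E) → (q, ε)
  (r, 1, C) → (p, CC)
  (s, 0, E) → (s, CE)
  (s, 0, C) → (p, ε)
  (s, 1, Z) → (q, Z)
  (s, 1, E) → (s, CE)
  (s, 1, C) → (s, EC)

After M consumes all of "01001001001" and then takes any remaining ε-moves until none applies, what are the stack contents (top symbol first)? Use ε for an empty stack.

Z

(p, 01001001001, Z) ⊢ (r, 1001001001, EZ) ⊢ (q, 001001001, Z) ⊢ (p, 01001001, Z) ⊢ (r, 1001001, EZ) ⊢ (q, 001001, Z) ⊢ (p, 01001, Z) ⊢ (r, 1001, EZ) ⊢ (q, 001, Z) ⊢ (p, 01, Z) ⊢ (r, 1, EZ) ⊢ (q, ε, Z)
All input consumed in state q with stack Z.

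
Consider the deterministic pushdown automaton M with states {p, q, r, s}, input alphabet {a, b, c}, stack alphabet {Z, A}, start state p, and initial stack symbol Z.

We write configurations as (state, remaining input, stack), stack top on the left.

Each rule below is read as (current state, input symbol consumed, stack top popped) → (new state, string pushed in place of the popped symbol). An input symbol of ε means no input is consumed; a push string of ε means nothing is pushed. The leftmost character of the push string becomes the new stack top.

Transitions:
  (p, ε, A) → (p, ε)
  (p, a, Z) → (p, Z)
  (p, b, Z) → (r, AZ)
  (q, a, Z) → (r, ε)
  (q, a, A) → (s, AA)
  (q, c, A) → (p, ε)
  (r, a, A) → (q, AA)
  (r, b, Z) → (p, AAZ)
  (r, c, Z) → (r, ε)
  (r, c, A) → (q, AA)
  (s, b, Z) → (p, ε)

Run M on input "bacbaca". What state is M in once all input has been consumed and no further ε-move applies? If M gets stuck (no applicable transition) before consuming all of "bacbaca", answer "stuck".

(p, bacbaca, Z)
  read b, top Z: go to r, push AZ → (r, acbaca, AZ)
  read a, top A: go to q, push AA → (q, cbaca, AAZ)
  read c, top A: go to p, push ε → (p, baca, AZ)
  ε-move, top A: go to p, push ε → (p, baca, Z)
  read b, top Z: go to r, push AZ → (r, aca, AZ)
  read a, top A: go to q, push AA → (q, ca, AAZ)
  read c, top A: go to p, push ε → (p, a, AZ)
  ε-move, top A: go to p, push ε → (p, a, Z)
  read a, top Z: go to p, push Z → (p, ε, Z)
All input consumed; M is in state p.

p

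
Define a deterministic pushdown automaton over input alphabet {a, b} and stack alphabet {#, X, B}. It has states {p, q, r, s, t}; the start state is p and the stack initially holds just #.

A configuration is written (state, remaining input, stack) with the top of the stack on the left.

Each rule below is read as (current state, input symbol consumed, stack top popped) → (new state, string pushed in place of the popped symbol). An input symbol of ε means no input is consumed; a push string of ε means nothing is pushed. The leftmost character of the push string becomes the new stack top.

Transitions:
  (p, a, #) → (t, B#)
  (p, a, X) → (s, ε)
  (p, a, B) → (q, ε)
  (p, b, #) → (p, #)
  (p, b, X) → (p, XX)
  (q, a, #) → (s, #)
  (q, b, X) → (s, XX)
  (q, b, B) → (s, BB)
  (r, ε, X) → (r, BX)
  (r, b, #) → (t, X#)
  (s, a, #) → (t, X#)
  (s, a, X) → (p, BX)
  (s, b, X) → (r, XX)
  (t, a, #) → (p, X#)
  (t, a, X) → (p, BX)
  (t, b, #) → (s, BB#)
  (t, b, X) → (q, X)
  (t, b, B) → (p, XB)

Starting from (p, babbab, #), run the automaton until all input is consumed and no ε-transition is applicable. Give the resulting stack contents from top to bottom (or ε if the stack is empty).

BXXB#

(p, babbab, #)
  read b, top #: go to p, push # → (p, abbab, #)
  read a, top #: go to t, push B# → (t, bbab, B#)
  read b, top B: go to p, push XB → (p, bab, XB#)
  read b, top X: go to p, push XX → (p, ab, XXB#)
  read a, top X: go to s, push ε → (s, b, XB#)
  read b, top X: go to r, push XX → (r, ε, XXB#)
  ε-move, top X: go to r, push BX → (r, ε, BXXB#)
All input consumed in state r with stack BXXB#.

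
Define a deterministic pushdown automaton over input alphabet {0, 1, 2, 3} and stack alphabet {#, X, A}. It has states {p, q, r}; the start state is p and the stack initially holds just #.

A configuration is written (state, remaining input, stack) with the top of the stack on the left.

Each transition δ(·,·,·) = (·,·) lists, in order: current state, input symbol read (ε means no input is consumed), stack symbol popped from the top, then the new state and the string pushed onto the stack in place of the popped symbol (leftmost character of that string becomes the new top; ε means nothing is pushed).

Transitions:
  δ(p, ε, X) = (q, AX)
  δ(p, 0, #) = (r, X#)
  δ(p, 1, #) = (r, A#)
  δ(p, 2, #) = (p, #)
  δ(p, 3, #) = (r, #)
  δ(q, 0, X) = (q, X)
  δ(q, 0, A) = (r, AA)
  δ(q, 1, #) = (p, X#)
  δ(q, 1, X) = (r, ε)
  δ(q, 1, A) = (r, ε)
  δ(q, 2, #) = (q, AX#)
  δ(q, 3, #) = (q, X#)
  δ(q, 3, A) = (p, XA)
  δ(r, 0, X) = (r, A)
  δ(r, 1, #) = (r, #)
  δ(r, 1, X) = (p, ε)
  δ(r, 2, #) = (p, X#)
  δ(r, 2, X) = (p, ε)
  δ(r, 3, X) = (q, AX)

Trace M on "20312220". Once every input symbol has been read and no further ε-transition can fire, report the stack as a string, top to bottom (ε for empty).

X#

(p, 20312220, #) ⊢ (p, 0312220, #) ⊢ (r, 312220, X#) ⊢ (q, 12220, AX#) ⊢ (r, 2220, X#) ⊢ (p, 220, #) ⊢ (p, 20, #) ⊢ (p, 0, #) ⊢ (r, ε, X#)
All input consumed in state r with stack X#.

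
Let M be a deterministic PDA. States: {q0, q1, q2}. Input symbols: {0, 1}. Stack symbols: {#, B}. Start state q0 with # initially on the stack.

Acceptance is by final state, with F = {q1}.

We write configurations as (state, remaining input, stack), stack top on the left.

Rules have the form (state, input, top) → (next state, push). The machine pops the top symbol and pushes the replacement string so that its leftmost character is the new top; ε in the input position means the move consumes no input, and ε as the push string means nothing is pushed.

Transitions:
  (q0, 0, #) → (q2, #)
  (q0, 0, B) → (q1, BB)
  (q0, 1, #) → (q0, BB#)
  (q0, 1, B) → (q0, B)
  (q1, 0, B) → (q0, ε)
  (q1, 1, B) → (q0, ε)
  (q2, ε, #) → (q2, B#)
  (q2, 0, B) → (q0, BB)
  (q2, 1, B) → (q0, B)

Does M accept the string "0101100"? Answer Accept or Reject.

(q0, 0101100, #)
  read 0, top #: go to q2, push # → (q2, 101100, #)
  ε-move, top #: go to q2, push B# → (q2, 101100, B#)
  read 1, top B: go to q0, push B → (q0, 01100, B#)
  read 0, top B: go to q1, push BB → (q1, 1100, BB#)
  read 1, top B: go to q0, push ε → (q0, 100, B#)
  read 1, top B: go to q0, push B → (q0, 00, B#)
  read 0, top B: go to q1, push BB → (q1, 0, BB#)
  read 0, top B: go to q0, push ε → (q0, ε, B#)
All input consumed; state q0 ∉ F and no further ε-move applies.

Reject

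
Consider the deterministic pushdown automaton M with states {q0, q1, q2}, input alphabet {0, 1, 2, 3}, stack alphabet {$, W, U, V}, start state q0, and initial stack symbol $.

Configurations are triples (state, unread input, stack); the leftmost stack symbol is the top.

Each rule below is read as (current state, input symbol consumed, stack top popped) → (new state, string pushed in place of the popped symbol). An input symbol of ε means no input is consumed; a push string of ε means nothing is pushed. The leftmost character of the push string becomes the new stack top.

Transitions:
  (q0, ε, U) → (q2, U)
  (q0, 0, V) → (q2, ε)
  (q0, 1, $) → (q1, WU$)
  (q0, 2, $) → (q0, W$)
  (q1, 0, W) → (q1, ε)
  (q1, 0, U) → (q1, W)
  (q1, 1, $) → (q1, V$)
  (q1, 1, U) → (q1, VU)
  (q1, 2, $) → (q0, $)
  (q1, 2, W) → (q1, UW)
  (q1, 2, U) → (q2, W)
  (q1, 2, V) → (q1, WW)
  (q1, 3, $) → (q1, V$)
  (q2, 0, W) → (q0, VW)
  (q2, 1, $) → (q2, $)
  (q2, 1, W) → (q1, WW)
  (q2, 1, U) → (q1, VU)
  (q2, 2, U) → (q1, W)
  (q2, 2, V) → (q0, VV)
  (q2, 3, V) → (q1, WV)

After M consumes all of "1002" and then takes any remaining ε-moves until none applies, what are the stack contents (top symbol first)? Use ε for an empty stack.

UW$

(q0, 1002, $)
  read 1, top $: go to q1, push WU$ → (q1, 002, WU$)
  read 0, top W: go to q1, push ε → (q1, 02, U$)
  read 0, top U: go to q1, push W → (q1, 2, W$)
  read 2, top W: go to q1, push UW → (q1, ε, UW$)
All input consumed in state q1 with stack UW$.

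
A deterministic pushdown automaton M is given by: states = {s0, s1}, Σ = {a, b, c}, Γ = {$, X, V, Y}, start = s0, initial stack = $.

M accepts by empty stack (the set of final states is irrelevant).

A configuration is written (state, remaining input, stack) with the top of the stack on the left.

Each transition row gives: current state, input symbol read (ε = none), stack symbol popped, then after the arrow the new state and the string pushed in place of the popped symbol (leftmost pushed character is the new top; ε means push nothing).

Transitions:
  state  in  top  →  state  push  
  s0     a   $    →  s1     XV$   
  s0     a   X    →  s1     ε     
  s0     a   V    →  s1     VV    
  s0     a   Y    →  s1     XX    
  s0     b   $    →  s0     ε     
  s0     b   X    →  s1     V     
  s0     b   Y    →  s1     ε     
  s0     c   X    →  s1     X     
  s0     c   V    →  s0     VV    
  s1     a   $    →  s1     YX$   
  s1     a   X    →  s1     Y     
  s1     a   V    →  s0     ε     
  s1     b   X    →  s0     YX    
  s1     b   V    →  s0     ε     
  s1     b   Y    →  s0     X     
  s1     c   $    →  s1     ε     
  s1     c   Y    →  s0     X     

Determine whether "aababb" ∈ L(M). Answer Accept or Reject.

(s0, aababb, $) ⊢ (s1, ababb, XV$) ⊢ (s1, babb, YV$) ⊢ (s0, abb, XV$) ⊢ (s1, bb, V$) ⊢ (s0, b, $) ⊢ (s0, ε, ε)
All input consumed and the stack is empty.

Accept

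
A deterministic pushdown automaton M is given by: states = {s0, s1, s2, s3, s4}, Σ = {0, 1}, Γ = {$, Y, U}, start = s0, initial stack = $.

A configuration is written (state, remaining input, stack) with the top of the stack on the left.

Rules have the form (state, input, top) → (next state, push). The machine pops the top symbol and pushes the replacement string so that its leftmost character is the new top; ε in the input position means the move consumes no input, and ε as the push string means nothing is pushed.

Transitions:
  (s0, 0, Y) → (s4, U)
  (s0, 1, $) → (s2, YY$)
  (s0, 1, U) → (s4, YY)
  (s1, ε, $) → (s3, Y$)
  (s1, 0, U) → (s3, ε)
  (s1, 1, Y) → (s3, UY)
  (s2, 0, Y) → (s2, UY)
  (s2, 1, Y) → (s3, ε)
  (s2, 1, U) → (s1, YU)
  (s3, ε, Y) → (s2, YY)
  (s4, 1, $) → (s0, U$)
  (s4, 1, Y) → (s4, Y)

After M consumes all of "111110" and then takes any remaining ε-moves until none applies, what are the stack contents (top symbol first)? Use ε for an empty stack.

(s0, 111110, $)
  read 1, top $: go to s2, push YY$ → (s2, 11110, YY$)
  read 1, top Y: go to s3, push ε → (s3, 1110, Y$)
  ε-move, top Y: go to s2, push YY → (s2, 1110, YY$)
  read 1, top Y: go to s3, push ε → (s3, 110, Y$)
  ε-move, top Y: go to s2, push YY → (s2, 110, YY$)
  read 1, top Y: go to s3, push ε → (s3, 10, Y$)
  ε-move, top Y: go to s2, push YY → (s2, 10, YY$)
  read 1, top Y: go to s3, push ε → (s3, 0, Y$)
  ε-move, top Y: go to s2, push YY → (s2, 0, YY$)
  read 0, top Y: go to s2, push UY → (s2, ε, UYY$)
All input consumed in state s2 with stack UYY$.

UYY$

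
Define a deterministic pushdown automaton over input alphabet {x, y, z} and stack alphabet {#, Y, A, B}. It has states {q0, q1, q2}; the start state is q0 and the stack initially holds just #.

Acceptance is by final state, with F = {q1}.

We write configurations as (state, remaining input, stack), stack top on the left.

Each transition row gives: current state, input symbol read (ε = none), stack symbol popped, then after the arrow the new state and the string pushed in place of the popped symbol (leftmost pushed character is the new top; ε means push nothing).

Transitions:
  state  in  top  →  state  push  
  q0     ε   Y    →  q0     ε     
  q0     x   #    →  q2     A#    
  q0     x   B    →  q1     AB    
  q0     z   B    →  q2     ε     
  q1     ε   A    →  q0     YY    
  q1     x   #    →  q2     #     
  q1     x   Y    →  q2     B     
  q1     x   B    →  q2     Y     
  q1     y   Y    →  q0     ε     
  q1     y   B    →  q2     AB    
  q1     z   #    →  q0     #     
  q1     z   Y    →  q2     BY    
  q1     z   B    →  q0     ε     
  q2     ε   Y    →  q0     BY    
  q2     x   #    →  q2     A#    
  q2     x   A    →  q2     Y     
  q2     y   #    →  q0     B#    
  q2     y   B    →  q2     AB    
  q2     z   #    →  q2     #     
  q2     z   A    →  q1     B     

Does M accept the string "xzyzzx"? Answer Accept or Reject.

(q0, xzyzzx, #)
  read x, top #: go to q2, push A# → (q2, zyzzx, A#)
  read z, top A: go to q1, push B → (q1, yzzx, B#)
  read y, top B: go to q2, push AB → (q2, zzx, AB#)
  read z, top A: go to q1, push B → (q1, zx, BB#)
  read z, top B: go to q0, push ε → (q0, x, B#)
  read x, top B: go to q1, push AB → (q1, ε, AB#)
All input consumed; state q1 ∈ F.

Accept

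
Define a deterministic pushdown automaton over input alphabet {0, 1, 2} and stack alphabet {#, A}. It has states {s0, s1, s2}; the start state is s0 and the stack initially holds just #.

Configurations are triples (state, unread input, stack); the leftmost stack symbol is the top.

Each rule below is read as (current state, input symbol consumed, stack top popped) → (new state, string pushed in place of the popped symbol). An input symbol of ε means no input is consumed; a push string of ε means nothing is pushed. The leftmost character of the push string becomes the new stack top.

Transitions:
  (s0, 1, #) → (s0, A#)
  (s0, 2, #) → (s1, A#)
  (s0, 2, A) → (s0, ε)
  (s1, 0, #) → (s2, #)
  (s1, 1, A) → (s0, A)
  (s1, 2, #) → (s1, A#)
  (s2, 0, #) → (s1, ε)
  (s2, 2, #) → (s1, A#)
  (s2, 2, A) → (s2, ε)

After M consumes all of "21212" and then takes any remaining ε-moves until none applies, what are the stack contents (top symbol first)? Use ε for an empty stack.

(s0, 21212, #) ⊢ (s1, 1212, A#) ⊢ (s0, 212, A#) ⊢ (s0, 12, #) ⊢ (s0, 2, A#) ⊢ (s0, ε, #)
All input consumed in state s0 with stack #.

#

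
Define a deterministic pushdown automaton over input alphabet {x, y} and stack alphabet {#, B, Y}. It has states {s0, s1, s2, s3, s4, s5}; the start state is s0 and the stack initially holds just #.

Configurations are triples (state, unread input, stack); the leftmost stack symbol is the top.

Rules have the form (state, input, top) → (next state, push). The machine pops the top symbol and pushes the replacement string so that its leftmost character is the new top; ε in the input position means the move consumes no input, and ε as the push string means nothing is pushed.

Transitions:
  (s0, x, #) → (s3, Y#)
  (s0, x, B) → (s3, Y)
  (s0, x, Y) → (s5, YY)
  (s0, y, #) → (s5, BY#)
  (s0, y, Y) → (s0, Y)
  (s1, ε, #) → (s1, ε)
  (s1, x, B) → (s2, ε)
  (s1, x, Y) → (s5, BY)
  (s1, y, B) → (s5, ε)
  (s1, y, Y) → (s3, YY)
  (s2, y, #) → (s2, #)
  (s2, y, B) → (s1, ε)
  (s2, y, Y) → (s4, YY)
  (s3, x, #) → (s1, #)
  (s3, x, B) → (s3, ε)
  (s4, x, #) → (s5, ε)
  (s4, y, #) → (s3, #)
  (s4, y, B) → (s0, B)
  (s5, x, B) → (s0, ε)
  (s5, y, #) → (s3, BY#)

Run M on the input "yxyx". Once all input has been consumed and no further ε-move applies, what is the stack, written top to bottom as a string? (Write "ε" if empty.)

(s0, yxyx, #)
  read y, top #: go to s5, push BY# → (s5, xyx, BY#)
  read x, top B: go to s0, push ε → (s0, yx, Y#)
  read y, top Y: go to s0, push Y → (s0, x, Y#)
  read x, top Y: go to s5, push YY → (s5, ε, YY#)
All input consumed in state s5 with stack YY#.

YY#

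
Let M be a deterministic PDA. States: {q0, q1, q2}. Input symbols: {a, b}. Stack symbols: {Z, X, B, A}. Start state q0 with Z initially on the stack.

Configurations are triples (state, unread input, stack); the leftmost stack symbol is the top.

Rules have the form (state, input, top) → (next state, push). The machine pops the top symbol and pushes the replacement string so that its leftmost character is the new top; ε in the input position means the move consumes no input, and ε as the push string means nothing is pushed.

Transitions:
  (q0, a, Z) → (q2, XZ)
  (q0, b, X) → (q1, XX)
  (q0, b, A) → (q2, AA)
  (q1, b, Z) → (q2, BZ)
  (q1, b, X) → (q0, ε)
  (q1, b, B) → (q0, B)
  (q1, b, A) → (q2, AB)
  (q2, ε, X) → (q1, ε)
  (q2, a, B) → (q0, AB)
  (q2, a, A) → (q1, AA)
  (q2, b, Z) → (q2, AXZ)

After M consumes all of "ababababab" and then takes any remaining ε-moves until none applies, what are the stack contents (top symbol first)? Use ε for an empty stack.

ABABABAABZ

(q0, ababababab, Z)
  read a, top Z: go to q2, push XZ → (q2, babababab, XZ)
  ε-move, top X: go to q1, push ε → (q1, babababab, Z)
  read b, top Z: go to q2, push BZ → (q2, abababab, BZ)
  read a, top B: go to q0, push AB → (q0, bababab, ABZ)
  read b, top A: go to q2, push AA → (q2, ababab, AABZ)
  read a, top A: go to q1, push AA → (q1, babab, AAABZ)
  read b, top A: go to q2, push AB → (q2, abab, ABAABZ)
  read a, top A: go to q1, push AA → (q1, bab, AABAABZ)
  read b, top A: go to q2, push AB → (q2, ab, ABABAABZ)
  read a, top A: go to q1, push AA → (q1, b, AABABAABZ)
  read b, top A: go to q2, push AB → (q2, ε, ABABABAABZ)
All input consumed in state q2 with stack ABABABAABZ.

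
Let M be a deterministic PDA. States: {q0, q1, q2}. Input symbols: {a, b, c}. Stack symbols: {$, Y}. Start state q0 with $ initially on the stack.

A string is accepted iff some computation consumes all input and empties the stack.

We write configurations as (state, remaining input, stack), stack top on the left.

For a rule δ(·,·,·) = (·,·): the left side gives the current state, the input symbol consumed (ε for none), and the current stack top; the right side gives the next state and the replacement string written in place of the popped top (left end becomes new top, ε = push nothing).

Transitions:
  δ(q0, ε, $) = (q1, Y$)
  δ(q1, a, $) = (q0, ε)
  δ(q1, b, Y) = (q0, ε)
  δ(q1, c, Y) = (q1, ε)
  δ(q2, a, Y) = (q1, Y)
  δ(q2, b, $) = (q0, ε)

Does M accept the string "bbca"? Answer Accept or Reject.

Accept

(q0, bbca, $) ⊢ (q1, bbca, Y$) ⊢ (q0, bca, $) ⊢ (q1, bca, Y$) ⊢ (q0, ca, $) ⊢ (q1, ca, Y$) ⊢ (q1, a, $) ⊢ (q0, ε, ε)
All input consumed and the stack is empty.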